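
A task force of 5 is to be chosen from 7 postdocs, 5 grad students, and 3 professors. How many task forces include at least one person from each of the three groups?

1925

Total 5-person selections from all 15: C(15,5) = 3003.
Selections missing a whole group: no postdocs → C(8,5) = 56; no grad students → C(10,5) = 252; no professors → C(12,5) = 792.
Add back selections omitting two groups (i.e. drawn from a single group): C(7,5) + C(5,5) + C(3,5) = 22.
By inclusion–exclusion: 3003 − 1100 + 22 = 1925.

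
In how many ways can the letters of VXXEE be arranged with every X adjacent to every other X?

Treat the 2 copies of X as a single block. The multiset to arrange is then {XX, E, E, V}, 4 items in all.
That gives (4)!/(2!) = 12 arrangements.

12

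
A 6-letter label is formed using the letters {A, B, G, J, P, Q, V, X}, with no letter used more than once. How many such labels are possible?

20160

With no repetition, fill the 6 letters in order: 8 choices, then 7, down to 3.
That product is 8 × 7 × 6 × 5 × 4 × 3 = 20160.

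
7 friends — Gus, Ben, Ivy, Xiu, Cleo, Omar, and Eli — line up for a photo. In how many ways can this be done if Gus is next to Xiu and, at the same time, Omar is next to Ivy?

Treat {Gus,Xiu} as one block (2 orders) and {Omar,Ivy} as another (2 orders).
That leaves 5 units to arrange: 2 × 2 × 5! = 4 × 120 = 480.

480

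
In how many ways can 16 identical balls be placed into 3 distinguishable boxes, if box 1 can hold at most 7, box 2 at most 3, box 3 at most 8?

6

Ignoring the caps, the number of non-negative solutions to x_1+…+x_3 = 16 is C(18,2) = 153.
Subtract solutions that violate a single cap (substitute x_i' = x_i − (cap_i+1)): x_1 ≥ 8 gives C(10,2) = 45; x_2 ≥ 4 gives C(14,2) = 91; x_3 ≥ 9 gives C(9,2) = 36. Together 172.
Add back pairs where two caps are both exceeded: 15 + 0 + 10 = 25.
By inclusion–exclusion the count is 153 − 172 + 25 = 6.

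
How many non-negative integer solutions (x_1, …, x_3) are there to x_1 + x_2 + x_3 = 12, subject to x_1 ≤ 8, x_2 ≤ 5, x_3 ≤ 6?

32

Without the upper bounds there are C(14,2) = 91 ways to split 12 among 3 variables.
Subtract solutions that violate a single cap (substitute x_i' = x_i − (cap_i+1)): x_1 ≥ 9 gives C(5,2) = 10; x_2 ≥ 6 gives C(8,2) = 28; x_3 ≥ 7 gives C(7,2) = 21. Together 59.
No two caps can be exceeded simultaneously, so the pair terms are all 0.
By inclusion–exclusion the count is 91 − 59 + 0 = 32.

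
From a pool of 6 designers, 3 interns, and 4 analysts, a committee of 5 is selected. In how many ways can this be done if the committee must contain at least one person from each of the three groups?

894

With no constraint there are C(13,5) = 1287 possible selections.
Selections missing a whole group: no designers → C(7,5) = 21; no interns → C(10,5) = 252; no analysts → C(9,5) = 126.
Add back selections omitting two groups (i.e. drawn from a single group): C(6,5) + C(3,5) + C(4,5) = 6.
By inclusion–exclusion: 1287 − 399 + 6 = 894.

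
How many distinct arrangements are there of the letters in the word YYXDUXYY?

The 8 letters of YYXDUXYY have repeats: X appearing twice and Y appearing 4 times.
So there are 8! / (4!·2!) = 840 distinguishable arrangements.

840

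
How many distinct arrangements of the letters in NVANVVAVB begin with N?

With the first slot taken by N, it remains to arrange the other 8 letters (VANVVAVB).
Those 8 letters have A appearing twice and V appearing 4 times, giving (8)!/(4!·2!) = 840.

840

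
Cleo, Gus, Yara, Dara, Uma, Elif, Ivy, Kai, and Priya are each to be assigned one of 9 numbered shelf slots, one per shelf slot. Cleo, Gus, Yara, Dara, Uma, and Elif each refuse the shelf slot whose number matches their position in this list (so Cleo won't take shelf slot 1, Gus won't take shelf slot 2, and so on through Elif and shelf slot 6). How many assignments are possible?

183822

Let Aᵢ (for 1 ≤ i ≤ 6) be the placements that put person i in their forbidden shelf slot. Any j of these fix j positions, leaving (9−j)! ways to fill the rest, and there are C(6,j) ways to pick which j.
By inclusion–exclusion, the number of valid placements is Σ_{j=0}^{6} (−1)^j C(6,j)·(9−j)!.
Computing: 362880 − 241920 + 75600 − 14400 + 1800 − 144 + 6 = 183822.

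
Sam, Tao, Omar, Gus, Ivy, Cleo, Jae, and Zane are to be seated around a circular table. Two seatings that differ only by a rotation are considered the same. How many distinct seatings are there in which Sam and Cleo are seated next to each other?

1440

Glue Sam and Cleo into a block (2 internal orders). Seating 7 units around a circle gives (6)! arrangements.
So 2 × (6)! = 2 × 720 = 1440.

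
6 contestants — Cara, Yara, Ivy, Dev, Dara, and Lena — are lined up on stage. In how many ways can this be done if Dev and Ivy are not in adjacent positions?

There are 6! = 720 arrangements in all. If Dev and Ivy are adjacent, merging them into one block gives 2·(5)! = 240 arrangements.
So 720 − 240 = 480 arrangements keep them apart.

480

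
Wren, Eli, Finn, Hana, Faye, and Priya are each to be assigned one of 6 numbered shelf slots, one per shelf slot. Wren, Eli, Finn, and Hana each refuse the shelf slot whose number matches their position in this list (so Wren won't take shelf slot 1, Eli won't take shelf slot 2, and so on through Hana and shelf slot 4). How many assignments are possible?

362

Let Aᵢ (for 1 ≤ i ≤ 4) be the placements that put person i in their forbidden shelf slot. Any j of these fix j positions, leaving (6−j)! ways to fill the rest, and there are C(4,j) ways to pick which j.
By inclusion–exclusion, the number of valid placements is Σ_{j=0}^{4} (−1)^j C(4,j)·(6−j)!.
Computing: 720 − 480 + 144 − 24 + 2 = 362.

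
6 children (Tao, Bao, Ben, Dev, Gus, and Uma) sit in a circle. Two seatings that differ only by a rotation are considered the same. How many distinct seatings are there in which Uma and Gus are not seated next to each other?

Without the restriction there are (5)! = 120 seatings.
Those with Uma next to Gus: fuse the pair into one unit and seat 5 units around a circle — 2·(4)! = 48.
Subtracting, 120 − 48 = 72.

72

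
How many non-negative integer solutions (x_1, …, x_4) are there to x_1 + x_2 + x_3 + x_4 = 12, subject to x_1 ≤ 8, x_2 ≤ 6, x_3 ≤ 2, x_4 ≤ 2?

45

Ignoring the caps, the number of non-negative solutions to x_1+…+x_4 = 12 is C(15,3) = 455.
Subtract solutions that violate a single cap (substitute x_i' = x_i − (cap_i+1)): x_1 ≥ 9 gives C(6,3) = 20; x_2 ≥ 7 gives C(8,3) = 56; x_3 ≥ 3 gives C(12,3) = 220; x_4 ≥ 3 gives C(12,3) = 220. Together 516.
Add back pairs where two caps are both exceeded: 0 + 1 + 1 + 10 + 10 + 84 = 106.
By inclusion–exclusion the count is 455 − 516 + 106 = 45.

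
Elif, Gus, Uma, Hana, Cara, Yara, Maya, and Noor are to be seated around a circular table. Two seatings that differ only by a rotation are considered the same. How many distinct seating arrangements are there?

5040

Seat Elif anywhere (absorbing the rotational symmetry), then permute the other 7: (7)! = 5040.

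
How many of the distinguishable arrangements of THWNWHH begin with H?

180

With the first slot taken by H, it remains to arrange the other 6 letters (TWNWHH).
Those 6 letters have H appearing twice and W appearing twice, giving (6)!/(2!·2!) = 180.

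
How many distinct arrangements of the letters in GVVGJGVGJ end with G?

560

Fix G in the last position and arrange the remaining 8 letters.
Those 8 letters have G appearing 3 times, J appearing twice, and V appearing 3 times, giving (8)!/(3!·3!·2!) = 560.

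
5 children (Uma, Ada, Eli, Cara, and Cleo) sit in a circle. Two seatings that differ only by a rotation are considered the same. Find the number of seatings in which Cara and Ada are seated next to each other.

Treat {Cara, Ada} as one unit (2 internal orders) and seat the resulting 4 units around the table: (3)! circular arrangements.
So 2 × (3)! = 2 × 6 = 12.

12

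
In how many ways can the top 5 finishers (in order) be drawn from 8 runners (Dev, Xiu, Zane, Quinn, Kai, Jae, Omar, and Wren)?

6720

There are 8 choices for 1st place, 7 for 2nd, and so on down to 4 for position 5.
That gives 8 × 7 × 6 × 5 × 4 = 6720.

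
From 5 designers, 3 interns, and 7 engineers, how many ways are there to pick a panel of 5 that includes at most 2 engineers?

Split by how many engineers are chosen (0 through 2).
Sum: C(7,0)·C(8,5) + C(7,1)·C(8,4) + C(7,2)·C(8,3) = 56 + 490 + 1176 = 1722.

1722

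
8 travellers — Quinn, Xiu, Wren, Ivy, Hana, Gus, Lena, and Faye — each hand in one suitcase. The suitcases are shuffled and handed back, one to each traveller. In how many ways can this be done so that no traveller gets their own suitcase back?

14833

This is the derangement count D_8: permutations of 8 items with no fixed point.
By inclusion–exclusion this is Σ_{j=0}^{8} (−1)^j C(8,j)·(8−j)!.
Computing: 40320 − 40320 + 20160 − 6720 + 1680 − 336 + 56 − 8 + 1 = 14833.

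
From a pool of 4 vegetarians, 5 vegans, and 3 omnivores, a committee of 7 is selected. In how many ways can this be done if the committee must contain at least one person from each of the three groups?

With no constraint there are C(12,7) = 792 possible selections.
Selections missing a whole group: no vegetarians → C(8,7) = 8; no vegans → C(7,7) = 1; no omnivores → C(9,7) = 36.
Add back selections omitting two groups (i.e. drawn from a single group): C(4,7) + C(5,7) + C(3,7) = 0.
By inclusion–exclusion: 792 − 45 + 0 = 747.

747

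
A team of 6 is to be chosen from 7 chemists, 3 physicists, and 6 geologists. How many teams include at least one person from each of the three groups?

Total 6-person selections from all 16: C(16,6) = 8008.
Subtract selections that omit an entire group: no chemists → C(9,6) = 84; no physicists → C(13,6) = 1716; no geologists → C(10,6) = 210.
Add back selections omitting two groups (i.e. drawn from a single group): C(7,6) + C(3,6) + C(6,6) = 8.
By inclusion–exclusion: 8008 − 2010 + 8 = 6006.

6006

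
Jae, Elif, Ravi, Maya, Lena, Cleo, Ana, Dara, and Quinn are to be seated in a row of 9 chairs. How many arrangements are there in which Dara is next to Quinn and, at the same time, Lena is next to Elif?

Treat {Dara,Quinn} as one block (2 orders) and {Lena,Elif} as another (2 orders).
That leaves 7 units to arrange: 2 × 2 × 7! = 4 × 5040 = 20160.

20160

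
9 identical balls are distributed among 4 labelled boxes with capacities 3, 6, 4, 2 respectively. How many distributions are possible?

Ignoring the caps, the number of non-negative solutions to x_1+…+x_4 = 9 is C(12,3) = 220.
Subtract solutions that violate a single cap (substitute x_i' = x_i − (cap_i+1)): x_1 ≥ 4 gives C(8,3) = 56; x_2 ≥ 7 gives C(5,3) = 10; x_3 ≥ 5 gives C(7,3) = 35; x_4 ≥ 3 gives C(9,3) = 84. Together 185.
Add back pairs where two caps are both exceeded: 0 + 1 + 10 + 0 + 0 + 4 = 15.
By inclusion–exclusion the count is 220 − 185 + 15 = 50.

50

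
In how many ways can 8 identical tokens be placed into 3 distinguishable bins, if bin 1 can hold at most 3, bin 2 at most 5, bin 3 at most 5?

18

By stars and bars, unrestricted non-negative solutions to x_1+…+x_3 = 8 number C(8+2,2) = 45.
Subtract solutions that violate a single cap (substitute x_i' = x_i − (cap_i+1)): x_1 ≥ 4 gives C(6,2) = 15; x_2 ≥ 6 gives C(4,2) = 6; x_3 ≥ 6 gives C(4,2) = 6. Together 27.
No two caps can be exceeded simultaneously, so the pair terms are all 0.
By inclusion–exclusion the count is 45 − 27 + 0 = 18.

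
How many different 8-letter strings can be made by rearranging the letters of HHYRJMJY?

5040

Letter multiplicities in HHYRJMJY: H×2, J×2, M×1, R×1, Y×2.
The number of distinct arrangements is 8!/(2!·2!·2!) = 40320/8 = 5040.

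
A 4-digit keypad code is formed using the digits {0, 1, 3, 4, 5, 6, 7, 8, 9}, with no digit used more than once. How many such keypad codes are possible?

With no repetition, fill the 4 digits in order: 9 choices, then 8, down to 6.
That product is 9 × 8 × 7 × 6 = 3024.

3024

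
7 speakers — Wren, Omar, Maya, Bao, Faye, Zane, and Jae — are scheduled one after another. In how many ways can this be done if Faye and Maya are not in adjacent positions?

There are 7! = 5040 arrangements in all. If Faye and Maya are adjacent, merging them into one block gives 2·(6)! = 1440 arrangements.
Complementary counting: 5040 − 1440 = 3600.

3600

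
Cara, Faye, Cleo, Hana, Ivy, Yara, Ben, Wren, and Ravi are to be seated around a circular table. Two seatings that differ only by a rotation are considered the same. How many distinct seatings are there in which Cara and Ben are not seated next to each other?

30240

Without the restriction there are (8)! = 40320 seatings.
Seatings with Cara beside Ben: treat them as a block with 2 internal orders, giving 2 × (7)! = 10080.
Subtracting, 40320 − 10080 = 30240.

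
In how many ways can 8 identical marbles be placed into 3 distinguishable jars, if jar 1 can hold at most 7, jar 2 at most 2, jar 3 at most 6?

By stars and bars, unrestricted non-negative solutions to x_1+…+x_3 = 8 number C(8+2,2) = 45.
Subtract solutions that violate a single cap (substitute x_i' = x_i − (cap_i+1)): x_1 ≥ 8 gives C(2,2) = 1; x_2 ≥ 3 gives C(7,2) = 21; x_3 ≥ 7 gives C(3,2) = 3. Together 25.
No two caps can be exceeded simultaneously, so the pair terms are all 0.
By inclusion–exclusion the count is 45 − 25 + 0 = 20.

20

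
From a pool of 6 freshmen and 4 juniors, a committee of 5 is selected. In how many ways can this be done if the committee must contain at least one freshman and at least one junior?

246

Total 5-person selections from all 10: C(10,5) = 252.
Subtract selections that omit an entire group: no freshmen → C(4,5) = 0; no juniors → C(6,5) = 6.
Both groups omitted at once is impossible, so 252 − 6 = 246.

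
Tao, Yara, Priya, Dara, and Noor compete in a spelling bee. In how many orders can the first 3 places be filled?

60

This is an ordered selection of 3 from 5: P(5,3).
That gives 5 × 4 × 3 = 60.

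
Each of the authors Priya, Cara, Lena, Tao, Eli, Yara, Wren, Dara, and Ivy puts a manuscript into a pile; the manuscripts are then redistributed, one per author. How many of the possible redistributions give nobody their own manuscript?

133496

Count assignments avoiding every fixed point. For any j of the 9 authors fixed to their own manuscript, the other 9−j can be arranged in (9−j)! ways.
By inclusion–exclusion this is Σ_{j=0}^{9} (−1)^j C(9,j)·(9−j)!.
Computing: 362880 − 362880 + 181440 − 60480 + 15120 − 3024 + 504 − 72 + 9 − 1 = 133496.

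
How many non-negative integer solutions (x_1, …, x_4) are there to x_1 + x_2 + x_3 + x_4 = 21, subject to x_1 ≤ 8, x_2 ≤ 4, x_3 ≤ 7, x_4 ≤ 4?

10

Ignoring the caps, the number of non-negative solutions to x_1+…+x_4 = 21 is C(24,3) = 2024.
Subtract solutions that violate a single cap (substitute x_i' = x_i − (cap_i+1)): x_1 ≥ 9 gives C(15,3) = 455; x_2 ≥ 5 gives C(19,3) = 969; x_3 ≥ 8 gives C(16,3) = 560; x_4 ≥ 5 gives C(19,3) = 969. Together 2953.
Add back pairs where two caps are both exceeded: 120 + 35 + 120 + 165 + 364 + 165 = 969.
Subtract triples: 0 + 10 + 0 + 20 = 30.
By inclusion–exclusion the count is 2024 − 2953 + 969 − 30 = 10.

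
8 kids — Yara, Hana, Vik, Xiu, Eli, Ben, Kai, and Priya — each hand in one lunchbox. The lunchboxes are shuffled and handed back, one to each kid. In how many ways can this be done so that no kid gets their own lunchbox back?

Let Aᵢ be the assignments in which kid i gets their own lunchbox. We want the size of the complement of A₁∪…∪A_8.
By inclusion–exclusion this is Σ_{j=0}^{8} (−1)^j C(8,j)·(8−j)!.
Computing: 40320 − 40320 + 20160 − 6720 + 1680 − 336 + 56 − 8 + 1 = 14833.

14833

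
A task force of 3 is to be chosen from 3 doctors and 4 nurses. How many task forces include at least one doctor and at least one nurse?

30

Total 3-person selections from all 7: C(7,3) = 35.
Subtract selections that omit an entire group: no doctors → C(4,3) = 4; no nurses → C(3,3) = 1.
Both groups omitted at once is impossible, so 35 − 5 = 30.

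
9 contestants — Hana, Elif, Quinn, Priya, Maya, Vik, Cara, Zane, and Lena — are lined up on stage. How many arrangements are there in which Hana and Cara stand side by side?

80640

Place the 7 others and the Hana-Cara pair as 8 objects in a line; the pair has 2 internal arrangements.
So the count is 2·(8)! = 80640.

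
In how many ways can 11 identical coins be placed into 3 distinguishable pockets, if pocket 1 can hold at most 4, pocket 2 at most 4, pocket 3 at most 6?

10

Ignoring the caps, the number of non-negative solutions to x_1+…+x_3 = 11 is C(13,2) = 78.
Subtract solutions that violate a single cap (substitute x_i' = x_i − (cap_i+1)): x_1 ≥ 5 gives C(8,2) = 28; x_2 ≥ 5 gives C(8,2) = 28; x_3 ≥ 7 gives C(6,2) = 15. Together 71.
Add back pairs where two caps are both exceeded: 3 + 0 + 0 = 3.
By inclusion–exclusion the count is 78 − 71 + 3 = 10.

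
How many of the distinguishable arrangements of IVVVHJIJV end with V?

1680

With the last slot taken by V, it remains to arrange the other 8 letters (IVVHJIJV).
Those 8 letters have I appearing twice, J appearing twice, and V appearing 3 times, giving (8)!/(3!·2!·2!) = 1680.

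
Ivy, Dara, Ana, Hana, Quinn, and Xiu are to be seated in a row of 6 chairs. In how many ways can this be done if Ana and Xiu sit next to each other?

Place the 4 others and the Ana-Xiu pair as 5 objects in a line; the pair has 2 internal arrangements.
That gives 2 × 5! = 2 × 120 = 240.

240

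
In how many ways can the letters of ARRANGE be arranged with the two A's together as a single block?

360

Treat the 2 copies of A as a single block. The multiset to arrange is then {AA, E, G, N, R, R}, 6 items in all.
That gives (6)!/(2!) = 360 arrangements.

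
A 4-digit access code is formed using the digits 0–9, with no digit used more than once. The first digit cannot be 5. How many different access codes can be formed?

The first digit has 10−1 = 9 choices (anything except 5).
The remaining 3 digits are filled from the other 9 symbols without repetition: 9 × 8 × 7 = 504.
Total: 9 × 504 = 4536.

4536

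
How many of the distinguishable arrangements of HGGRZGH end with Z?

Fix Z in the last position and arrange the remaining 6 letters.
Those 6 letters have G appearing 3 times and H appearing twice, giving (6)!/(3!·2!) = 60.

60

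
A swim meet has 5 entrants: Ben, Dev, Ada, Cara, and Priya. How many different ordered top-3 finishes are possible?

60

This is an ordered selection of 3 from 5: P(5,3).
That gives 5 × 4 × 3 = 60.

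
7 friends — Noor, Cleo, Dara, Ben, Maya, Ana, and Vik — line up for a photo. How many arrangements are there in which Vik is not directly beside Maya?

There are 7! = 5040 arrangements in all. If Vik and Maya are adjacent, merging them into one block gives 2·(6)! = 1440 arrangements.
Complementary counting: 5040 − 1440 = 3600.

3600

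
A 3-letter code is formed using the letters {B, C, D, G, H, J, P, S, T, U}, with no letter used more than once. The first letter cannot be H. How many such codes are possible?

The first letter has 10−1 = 9 choices (anything except H).
The remaining 2 letters are filled from the other 9 symbols without repetition: 9 × 8 = 72.
Total: 9 × 72 = 648.

648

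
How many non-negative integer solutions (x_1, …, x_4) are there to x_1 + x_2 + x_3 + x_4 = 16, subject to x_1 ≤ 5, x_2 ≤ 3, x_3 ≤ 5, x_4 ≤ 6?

By stars and bars, unrestricted non-negative solutions to x_1+…+x_4 = 16 number C(16+3,3) = 969.
Subtract solutions that violate a single cap (substitute x_i' = x_i − (cap_i+1)): x_1 ≥ 6 gives C(13,3) = 286; x_2 ≥ 4 gives C(15,3) = 455; x_3 ≥ 6 gives C(13,3) = 286; x_4 ≥ 7 gives C(12,3) = 220. Together 1247.
Add back pairs where two caps are both exceeded: 84 + 35 + 20 + 84 + 56 + 20 = 299.
Subtract triples: 1 + 0 + 0 + 0 = 1.
By inclusion–exclusion the count is 969 − 1247 + 299 − 1 = 20.

20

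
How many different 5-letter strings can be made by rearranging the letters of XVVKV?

Letter multiplicities in XVVKV: K×1, V×3, X×1.
The number of distinct arrangements is 5!/(3!) = 120/6 = 20.

20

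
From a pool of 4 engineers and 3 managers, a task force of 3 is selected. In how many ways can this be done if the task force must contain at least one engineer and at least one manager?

With no constraint there are C(7,3) = 35 possible selections.
Subtract selections that omit an entire group: no engineers → C(3,3) = 1; no managers → C(4,3) = 4.
Both groups omitted at once is impossible, so 35 − 5 = 30.

30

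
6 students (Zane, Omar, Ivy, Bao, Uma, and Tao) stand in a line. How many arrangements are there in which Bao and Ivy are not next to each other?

480

There are 6! = 720 arrangements in all. If Bao and Ivy are adjacent, merging them into one block gives 2·(5)! = 240 arrangements.
So 720 − 240 = 480 arrangements keep them apart.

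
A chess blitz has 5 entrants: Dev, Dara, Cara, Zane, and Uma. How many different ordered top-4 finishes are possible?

There are 5 choices for 1st place, 4 for 2nd, and so on down to 2 for position 4.
That gives 5 × 4 × 3 × 2 = 120.

120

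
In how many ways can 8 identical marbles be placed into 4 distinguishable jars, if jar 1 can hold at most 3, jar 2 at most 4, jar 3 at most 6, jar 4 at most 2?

Ignoring the caps, the number of non-negative solutions to x_1+…+x_4 = 8 is C(11,3) = 165.
Subtract solutions that violate a single cap (substitute x_i' = x_i − (cap_i+1)): x_1 ≥ 4 gives C(7,3) = 35; x_2 ≥ 5 gives C(6,3) = 20; x_3 ≥ 7 gives C(4,3) = 4; x_4 ≥ 3 gives C(8,3) = 56. Together 115.
Add back pairs where two caps are both exceeded: 0 + 0 + 4 + 0 + 1 + 0 = 5.
By inclusion–exclusion the count is 165 − 115 + 5 = 55.

55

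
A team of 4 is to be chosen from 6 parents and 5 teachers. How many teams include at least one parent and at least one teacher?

Total 4-person selections from all 11: C(11,4) = 330.
Selections missing a whole group: no parents → C(5,4) = 5; no teachers → C(6,4) = 15.
Both groups omitted at once is impossible, so 330 − 20 = 310.

310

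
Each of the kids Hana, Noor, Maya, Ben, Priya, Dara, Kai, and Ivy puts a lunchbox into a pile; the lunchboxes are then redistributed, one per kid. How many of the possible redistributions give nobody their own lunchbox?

This is the derangement count D_8: permutations of 8 items with no fixed point.
By inclusion–exclusion this is Σ_{j=0}^{8} (−1)^j C(8,j)·(8−j)!.
Computing: 40320 − 40320 + 20160 − 6720 + 1680 − 336 + 56 − 8 + 1 = 14833.

14833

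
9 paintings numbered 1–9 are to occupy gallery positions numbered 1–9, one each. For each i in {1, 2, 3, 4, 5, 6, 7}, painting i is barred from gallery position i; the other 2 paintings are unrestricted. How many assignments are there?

Let Aᵢ (for 1 ≤ i ≤ 7) be the placements that put painting i in its forbidden gallery position. Any j of these fix j positions, leaving (9−j)! ways to fill the rest, and there are C(7,j) ways to pick which j.
By inclusion–exclusion, the number of valid placements is Σ_{j=0}^{7} (−1)^j C(7,j)·(9−j)!.
Computing: 362880 − 282240 + 105840 − 25200 + 4200 − 504 + 42 − 2 = 165016.

165016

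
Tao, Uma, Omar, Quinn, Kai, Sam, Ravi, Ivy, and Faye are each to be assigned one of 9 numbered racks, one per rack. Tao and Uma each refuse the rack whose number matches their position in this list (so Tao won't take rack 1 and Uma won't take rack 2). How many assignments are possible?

287280

Let Aᵢ (for i ∈ {1, 2}) be the placements that put person i in their forbidden rack. Any j of these fix j positions, leaving (9−j)! ways to fill the rest, and there are C(2,j) ways to pick which j.
By inclusion–exclusion, the number of valid placements is Σ_{j=0}^{2} (−1)^j C(2,j)·(9−j)!.
Computing: 362880 − 80640 + 5040 = 287280.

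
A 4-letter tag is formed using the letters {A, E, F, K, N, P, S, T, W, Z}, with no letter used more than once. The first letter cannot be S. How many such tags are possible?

The first letter has 10−1 = 9 choices (anything except S).
The remaining 3 letters are filled from the other 9 symbols without repetition: 9 × 8 × 7 = 504.
Total: 9 × 504 = 4536.

4536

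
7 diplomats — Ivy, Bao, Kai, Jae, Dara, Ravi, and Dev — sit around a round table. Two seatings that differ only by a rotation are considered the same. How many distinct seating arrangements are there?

720

Fix one person's seat to break rotational symmetry; the remaining 6 people can be arranged in (6)! = 720 ways.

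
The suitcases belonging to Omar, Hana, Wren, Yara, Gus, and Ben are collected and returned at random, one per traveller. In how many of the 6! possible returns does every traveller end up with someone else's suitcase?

This is the derangement count D_6: permutations of 6 items with no fixed point.
By inclusion–exclusion this is Σ_{j=0}^{6} (−1)^j C(6,j)·(6−j)!.
Computing: 720 − 720 + 360 − 120 + 30 − 6 + 1 = 265.

265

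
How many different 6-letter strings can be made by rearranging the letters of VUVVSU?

60

The 6 letters of VUVVSU have repeats: U appearing twice and V appearing 3 times.
Dividing 6! = 720 by 3!·2! = 12 for the repeated letters gives 60.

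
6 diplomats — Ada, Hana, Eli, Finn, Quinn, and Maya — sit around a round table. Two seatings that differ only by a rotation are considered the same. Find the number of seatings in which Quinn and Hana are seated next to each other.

48

Treat {Quinn, Hana} as one unit (2 internal orders) and seat the resulting 5 units around the table: (4)! circular arrangements.
So 2 × (4)! = 2 × 24 = 48.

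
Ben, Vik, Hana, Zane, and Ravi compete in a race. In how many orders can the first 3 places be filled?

This is an ordered selection of 3 from 5: P(5,3).
That gives 5 × 4 × 3 = 60.

60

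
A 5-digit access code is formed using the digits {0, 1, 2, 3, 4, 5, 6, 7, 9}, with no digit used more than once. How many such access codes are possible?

This is a permutation of 5 out of 9: P(9,5) = 9!/4!.
That product is 9 × 8 × 7 × 6 × 5 = 15120.

15120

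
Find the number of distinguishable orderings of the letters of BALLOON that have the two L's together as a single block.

Treat the 2 copies of L as a single block. The multiset to arrange is then {LL, A, B, N, O, O}, 6 items in all.
That gives (6)!/(2!) = 360 arrangements.

360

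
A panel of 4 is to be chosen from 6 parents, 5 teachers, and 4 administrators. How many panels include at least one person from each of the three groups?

720

Total 4-person selections from all 15: C(15,4) = 1365.
Selections missing a whole group: no parents → C(9,4) = 126; no teachers → C(10,4) = 210; no administrators → C(11,4) = 330.
Add back selections omitting two groups (i.e. drawn from a single group): C(6,4) + C(5,4) + C(4,4) = 21.
By inclusion–exclusion: 1365 − 666 + 21 = 720.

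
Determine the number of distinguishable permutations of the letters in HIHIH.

HIHIH has 5 letters with H appearing 3 times and I appearing twice.
Dividing 5! = 120 by 3!·2! = 12 for the repeated letters gives 10.

10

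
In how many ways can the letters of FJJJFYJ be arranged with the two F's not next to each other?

75

Total arrangements of FJJJFYJ: 7!/(4!·2!) = 105.
Arrangements with the F's together: treat FF as one letter, giving (6)!/(4!) = 30.
Hence 105 − 30 = 75.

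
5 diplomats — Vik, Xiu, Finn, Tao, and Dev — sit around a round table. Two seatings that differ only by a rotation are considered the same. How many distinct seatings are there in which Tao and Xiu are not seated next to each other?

12

Without the restriction there are (4)! = 24 seatings.
Those with Tao next to Xiu: fuse the pair into one unit and seat 4 units around a circle — 2·(3)! = 12.
Subtracting, 24 − 12 = 12.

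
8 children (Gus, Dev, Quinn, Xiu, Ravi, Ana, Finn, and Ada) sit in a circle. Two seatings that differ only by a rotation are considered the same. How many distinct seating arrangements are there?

Fix one person's seat to break rotational symmetry; the remaining 7 people can be arranged in (7)! = 5040 ways.

5040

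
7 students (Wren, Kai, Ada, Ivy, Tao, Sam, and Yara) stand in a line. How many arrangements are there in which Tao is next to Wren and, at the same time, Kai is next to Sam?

480

Treat {Tao,Wren} as one block (2 orders) and {Kai,Sam} as another (2 orders).
That leaves 5 units to arrange: 2 × 2 × 5! = 4 × 120 = 480.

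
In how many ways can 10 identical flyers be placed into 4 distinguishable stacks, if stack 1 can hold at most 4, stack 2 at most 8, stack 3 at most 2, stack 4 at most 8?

112

Without the upper bounds there are C(13,3) = 286 ways to split 10 among 4 stacks.
Subtract solutions that violate a single cap (substitute x_i' = x_i − (cap_i+1)): x_1 ≥ 5 gives C(8,3) = 56; x_2 ≥ 9 gives C(4,3) = 4; x_3 ≥ 3 gives C(10,3) = 120; x_4 ≥ 9 gives C(4,3) = 4. Together 184.
Add back pairs where two caps are both exceeded: 0 + 10 + 0 + 0 + 0 + 0 = 10.
By inclusion–exclusion the count is 286 − 184 + 10 = 112.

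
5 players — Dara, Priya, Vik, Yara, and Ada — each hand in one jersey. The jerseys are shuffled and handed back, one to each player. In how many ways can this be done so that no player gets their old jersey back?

44

Let Aᵢ be the assignments in which player i gets their old jersey. We want the size of the complement of A₁∪…∪A_5.
By inclusion–exclusion this is Σ_{j=0}^{5} (−1)^j C(5,j)·(5−j)!.
Computing: 120 − 120 + 60 − 20 + 5 − 1 = 44.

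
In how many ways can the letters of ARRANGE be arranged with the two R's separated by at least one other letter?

900

Total arrangements of ARRANGE: 7!/(2!·2!) = 1260.
If the two R's are adjacent, glue them into one block, leaving 6 items to arrange: (6)!/(2!) = 360 ways.
Hence 1260 − 360 = 900.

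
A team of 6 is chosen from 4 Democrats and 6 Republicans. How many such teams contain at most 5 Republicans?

209

Split by how many Republicans are chosen (0 through 5).
Sum: C(6,0)·C(4,6) + C(6,1)·C(4,5) + C(6,2)·C(4,4) + C(6,3)·C(4,3) + C(6,4)·C(4,2) + C(6,5)·C(4,1) = 0 + 0 + 15 + 80 + 90 + 24 = 209.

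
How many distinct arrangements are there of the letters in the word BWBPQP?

180

The 6 letters of BWBPQP have repeats: B appearing twice and P appearing twice.
The number of distinct arrangements is 6!/(2!·2!) = 720/4 = 180.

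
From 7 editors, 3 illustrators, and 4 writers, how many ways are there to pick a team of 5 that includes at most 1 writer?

Split by how many writers are chosen (0 through 1).
Sum: C(4,0)·C(10,5) + C(4,1)·C(10,4) = 252 + 840 = 1092.

1092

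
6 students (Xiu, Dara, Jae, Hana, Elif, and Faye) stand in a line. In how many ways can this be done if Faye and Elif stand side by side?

240

Place the 4 others and the Faye-Elif pair as 5 objects in a line; the pair has 2 internal arrangements.
So the count is 2·(5)! = 240.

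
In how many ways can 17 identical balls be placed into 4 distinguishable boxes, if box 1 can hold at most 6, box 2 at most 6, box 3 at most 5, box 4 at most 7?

114

Ignoring the caps, the number of non-negative solutions to x_1+…+x_4 = 17 is C(20,3) = 1140.
Subtract solutions that violate a single cap (substitute x_i' = x_i − (cap_i+1)): x_1 ≥ 7 gives C(13,3) = 286; x_2 ≥ 7 gives C(13,3) = 286; x_3 ≥ 6 gives C(14,3) = 364; x_4 ≥ 8 gives C(12,3) = 220. Together 1156.
Add back pairs where two caps are both exceeded: 20 + 35 + 10 + 35 + 10 + 20 = 130.
By inclusion–exclusion the count is 1140 − 1156 + 130 = 114.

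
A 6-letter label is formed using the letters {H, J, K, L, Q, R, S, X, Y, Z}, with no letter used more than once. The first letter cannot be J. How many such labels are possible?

136080

The first letter has 10−1 = 9 choices (anything except J).
The remaining 5 letters are filled from the other 9 symbols without repetition: 9 × 8 × 7 × 6 × 5 = 15120.
Total: 9 × 15120 = 136080.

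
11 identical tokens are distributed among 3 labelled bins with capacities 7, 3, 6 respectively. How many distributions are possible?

Ignoring the caps, the number of non-negative solutions to x_1+…+x_3 = 11 is C(13,2) = 78.
Subtract solutions that violate a single cap (substitute x_i' = x_i − (cap_i+1)): x_1 ≥ 8 gives C(5,2) = 10; x_2 ≥ 4 gives C(9,2) = 36; x_3 ≥ 7 gives C(6,2) = 15. Together 61.
Add back pairs where two caps are both exceeded: 0 + 0 + 1 = 1.
By inclusion–exclusion the count is 78 − 61 + 1 = 18.

18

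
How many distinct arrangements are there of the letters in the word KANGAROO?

Letter multiplicities in KANGAROO: A×2, G×1, K×1, N×1, O×2, R×1.
So there are 8! / (2!·2!) = 10080 distinguishable arrangements.

10080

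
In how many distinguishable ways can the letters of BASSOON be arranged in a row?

The 7 letters of BASSOON have repeats: O appearing twice and S appearing twice.
Dividing 7! = 5040 by 2!·2! = 4 for the repeated letters gives 1260.

1260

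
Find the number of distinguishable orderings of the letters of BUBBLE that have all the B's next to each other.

24

Treat the 3 copies of B as a single block. The multiset to arrange is then {BBB, E, L, U}, 4 items in all.
All 4 items are distinct, so there are (4)! = 24 arrangements.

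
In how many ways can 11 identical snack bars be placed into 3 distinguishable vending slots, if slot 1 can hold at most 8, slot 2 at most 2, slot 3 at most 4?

By stars and bars, unrestricted non-negative solutions to x_1+…+x_3 = 11 number C(11+2,2) = 78.
Subtract solutions that violate a single cap (substitute x_i' = x_i − (cap_i+1)): x_1 ≥ 9 gives C(4,2) = 6; x_2 ≥ 3 gives C(10,2) = 45; x_3 ≥ 5 gives C(8,2) = 28. Together 79.
Add back pairs where two caps are both exceeded: 0 + 0 + 10 = 10.
By inclusion–exclusion the count is 78 − 79 + 10 = 9.

9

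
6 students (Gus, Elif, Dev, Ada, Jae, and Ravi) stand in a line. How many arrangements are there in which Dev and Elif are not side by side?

480

Of the 6! = 720 arrangements, those with Dev and Elif adjacent number 2 × 5! = 240 (treat the pair as a block with 2 internal orders).
Complementary counting: 720 − 240 = 480.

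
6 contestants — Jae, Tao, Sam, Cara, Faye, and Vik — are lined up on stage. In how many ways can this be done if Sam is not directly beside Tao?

480

Of the 6! = 720 arrangements, those with Sam and Tao adjacent number 2 × 5! = 240 (treat the pair as a block with 2 internal orders).
So 720 − 240 = 480 arrangements keep them apart.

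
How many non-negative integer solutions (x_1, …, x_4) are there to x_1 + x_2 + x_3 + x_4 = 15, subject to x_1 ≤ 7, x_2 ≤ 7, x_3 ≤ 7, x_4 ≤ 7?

Ignoring the caps, the number of non-negative solutions to x_1+…+x_4 = 15 is C(18,3) = 816.
Subtract solutions that violate a single cap (substitute x_i' = x_i − (cap_i+1)): x_1 ≥ 8 gives C(10,3) = 120; x_2 ≥ 8 gives C(10,3) = 120; x_3 ≥ 8 gives C(10,3) = 120; x_4 ≥ 8 gives C(10,3) = 120. Together 480.
No two caps can be exceeded simultaneously, so the pair terms are all 0.
By inclusion–exclusion the count is 816 − 480 + 0 = 336.

336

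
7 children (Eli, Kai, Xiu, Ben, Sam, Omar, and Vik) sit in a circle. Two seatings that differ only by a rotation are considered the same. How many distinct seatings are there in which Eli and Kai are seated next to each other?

Glue Eli and Kai into a block (2 internal orders). Seating 6 units around a circle gives (5)! arrangements.
So 2 × (5)! = 2 × 120 = 240.

240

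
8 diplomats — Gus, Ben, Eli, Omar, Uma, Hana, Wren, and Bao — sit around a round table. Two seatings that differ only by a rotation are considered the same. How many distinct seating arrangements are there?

5040

Around a circle, 8 distinct people have 8!/8 = (7)! = 5040 rotationally distinct seatings.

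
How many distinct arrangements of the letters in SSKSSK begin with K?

Fix K in the first position and arrange the remaining 5 letters.
Those 5 letters have S appearing 4 times, giving (5)!/(4!) = 5.

5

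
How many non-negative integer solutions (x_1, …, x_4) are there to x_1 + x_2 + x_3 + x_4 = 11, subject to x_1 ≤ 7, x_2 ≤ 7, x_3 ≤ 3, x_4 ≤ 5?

Ignoring the caps, the number of non-negative solutions to x_1+…+x_4 = 11 is C(14,3) = 364.
Subtract solutions that violate a single cap (substitute x_i' = x_i − (cap_i+1)): x_1 ≥ 8 gives C(6,3) = 20; x_2 ≥ 8 gives C(6,3) = 20; x_3 ≥ 4 gives C(10,3) = 120; x_4 ≥ 6 gives C(8,3) = 56. Together 216.
Add back pairs where two caps are both exceeded: 0 + 0 + 0 + 0 + 0 + 4 = 4.
By inclusion–exclusion the count is 364 − 216 + 4 = 152.

152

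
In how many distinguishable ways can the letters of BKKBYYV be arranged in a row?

BKKBYYV has 7 letters with B appearing twice, K appearing twice, and Y appearing twice.
So there are 7! / (2!·2!·2!) = 630 distinguishable arrangements.

630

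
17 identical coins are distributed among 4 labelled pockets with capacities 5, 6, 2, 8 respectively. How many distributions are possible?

By stars and bars, unrestricted non-negative solutions to x_1+…+x_4 = 17 number C(17+3,3) = 1140.
Subtract solutions that violate a single cap (substitute x_i' = x_i − (cap_i+1)): x_1 ≥ 6 gives C(14,3) = 364; x_2 ≥ 7 gives C(13,3) = 286; x_3 ≥ 3 gives C(17,3) = 680; x_4 ≥ 9 gives C(11,3) = 165. Together 1495.
Add back pairs where two caps are both exceeded: 35 + 165 + 10 + 120 + 4 + 56 = 390.
Subtract triples: 4 + 0 + 0 + 0 = 4.
By inclusion–exclusion the count is 1140 − 1495 + 390 − 4 = 31.

31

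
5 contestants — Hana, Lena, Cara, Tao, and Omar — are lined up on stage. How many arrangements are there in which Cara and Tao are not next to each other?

72

There are 5! = 120 arrangements in all. If Cara and Tao are adjacent, merging them into one block gives 2·(4)! = 48 arrangements.
Complementary counting: 120 − 48 = 72.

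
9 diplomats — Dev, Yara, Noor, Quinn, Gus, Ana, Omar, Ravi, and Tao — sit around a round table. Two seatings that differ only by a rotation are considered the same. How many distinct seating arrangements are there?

Fix one person's seat to break rotational symmetry; the remaining 8 people can be arranged in (8)! = 40320 ways.

40320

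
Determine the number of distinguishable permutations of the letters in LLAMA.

30

The 5 letters of LLAMA have repeats: A appearing twice and L appearing twice.
Dividing 5! = 120 by 2!·2! = 4 for the repeated letters gives 30.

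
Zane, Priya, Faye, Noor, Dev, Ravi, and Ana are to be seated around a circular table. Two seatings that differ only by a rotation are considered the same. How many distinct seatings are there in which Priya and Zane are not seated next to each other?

All circular seatings of 7 people number (6)! = 720.
Those with Priya next to Zane: fuse the pair into one unit and seat 6 units around a circle — 2·(5)! = 240.
Subtracting, 720 − 240 = 480.

480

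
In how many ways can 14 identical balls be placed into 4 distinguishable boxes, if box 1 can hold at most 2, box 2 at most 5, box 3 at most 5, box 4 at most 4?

10

Ignoring the caps, the number of non-negative solutions to x_1+…+x_4 = 14 is C(17,3) = 680.
Subtract solutions that violate a single cap (substitute x_i' = x_i − (cap_i+1)): x_1 ≥ 3 gives C(14,3) = 364; x_2 ≥ 6 gives C(11,3) = 165; x_3 ≥ 6 gives C(11,3) = 165; x_4 ≥ 5 gives C(12,3) = 220. Together 914.
Add back pairs where two caps are both exceeded: 56 + 56 + 84 + 10 + 20 + 20 = 246.
Subtract triples: 0 + 1 + 1 + 0 = 2.
By inclusion–exclusion the count is 680 − 914 + 246 − 2 = 10.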